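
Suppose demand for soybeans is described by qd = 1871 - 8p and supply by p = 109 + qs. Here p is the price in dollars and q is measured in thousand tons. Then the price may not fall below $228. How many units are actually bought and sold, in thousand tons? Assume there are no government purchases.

47

Rearranging supply gives qs = p - 109. Without the control the market clears where 1871 - 8p = p - 109, i.e. p* = 220 and q* = 111.
The floor of 228 is above the equilibrium price 220, so it binds.
At p = 228: qd = 1871 - 8·228 = 47 and qs = 228 - 109 = 119.
The quantity actually transacted is the short side, demand: 47.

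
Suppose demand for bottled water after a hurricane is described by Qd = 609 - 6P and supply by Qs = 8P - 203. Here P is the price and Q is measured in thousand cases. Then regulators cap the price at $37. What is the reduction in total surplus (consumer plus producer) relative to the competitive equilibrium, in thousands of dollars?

4116

Equilibrium: 609 - 6P = 8P - 203, so 812 = 14P and P* = 58, Q* = 261.
The ceiling of 37 is below the equilibrium price 58, so it binds.
At P = 37: Qd = 609 - 6·37 = 387 and Qs = 8·37 - 203 = 93.
Quantity traded falls to 93. At Q = 93 the demand price is (609 - 93)/6 = 86 and the supply price is (203 + 93)/8 = 37.
Deadweight loss = ½ · (86 - 37) · (261 - 93) = ½ · 49 · 168 = 4116.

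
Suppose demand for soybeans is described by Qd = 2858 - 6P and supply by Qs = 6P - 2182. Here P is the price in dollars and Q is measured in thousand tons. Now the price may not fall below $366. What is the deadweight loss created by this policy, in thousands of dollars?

In a free market, 2858 - 6P = 6P - 2182 gives the equilibrium P* = 420, Q* = 338.
The floor of 366 is below the equilibrium price 420, so it is not binding; the market clears at P* = 420, Q* = 338.
Since the control does not bind, no trades are prevented and deadweight loss is zero.

0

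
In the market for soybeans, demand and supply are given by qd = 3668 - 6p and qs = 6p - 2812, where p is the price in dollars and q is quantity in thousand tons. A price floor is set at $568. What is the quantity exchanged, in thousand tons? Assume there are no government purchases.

260

Equilibrium: 3668 - 6p = 6p - 2812, so 6480 = 12p and p* = 540, q* = 428.
Because the floor (568) lies above the market-clearing price, it is binding.
At p = 568: qd = 3668 - 6·568 = 260 and qs = 6·568 - 2812 = 596.
The quantity actually transacted is the short side, demand: 260.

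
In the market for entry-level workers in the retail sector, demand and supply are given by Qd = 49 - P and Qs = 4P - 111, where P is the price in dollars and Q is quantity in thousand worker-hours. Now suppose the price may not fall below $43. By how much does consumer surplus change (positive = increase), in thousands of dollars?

Without the control the market clears where 49 - P = 4P - 111, i.e. P* = 32 and Q* = 17.
Because the floor (43) lies above the market-clearing price, it is binding.
At P = 43: Qd = 49 - 43 = 6 and Qs = 4·43 - 111 = 61.
Consumer surplus without the control is ½ · (49 - 32) · 17 = 144.5.
With the floor, consumers buy 6 units at 43, so CS = ½ · (49 - 43) · 6 = 18.
Change in consumer surplus = 18 - 144.5 = -126.5.

-126.5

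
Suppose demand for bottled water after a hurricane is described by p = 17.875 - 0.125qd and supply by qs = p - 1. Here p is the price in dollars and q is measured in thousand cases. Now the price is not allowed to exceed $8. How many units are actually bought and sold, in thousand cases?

7

Rearranging demand gives qd = 143 - 8p. Without the control the market clears where 143 - 8p = p - 1, i.e. p* = 16 and q* = 15.
Since 8 < 16, the ceiling is binding.
At p = 8: qd = 143 - 8·8 = 79 and qs = 8 - 1 = 7.
The quantity actually transacted is the short side, supply: 7.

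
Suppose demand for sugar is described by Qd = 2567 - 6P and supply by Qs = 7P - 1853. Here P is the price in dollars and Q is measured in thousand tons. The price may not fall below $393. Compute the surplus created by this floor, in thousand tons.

Setting quantity demanded equal to quantity supplied, 2567 - 6P = 7P - 1853, gives P* = 340 and Q* = 527.
Since 393 > 340, the floor is binding.
At P = 393: Qd = 2567 - 6·393 = 209 and Qs = 7·393 - 1853 = 898.
Surplus = Qs - Qd = 898 - 209 = 689.

689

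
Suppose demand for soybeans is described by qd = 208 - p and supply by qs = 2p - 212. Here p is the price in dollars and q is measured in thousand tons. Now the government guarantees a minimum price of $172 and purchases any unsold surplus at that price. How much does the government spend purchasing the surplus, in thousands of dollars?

16512

Equilibrium: 208 - p = 2p - 212, so 420 = 3p and p* = 140, q* = 68.
Because the floor (172) lies above the market-clearing price, it is binding.
At p = 172: qd = 208 - 172 = 36 and qs = 2·172 - 212 = 132.
Surplus = qs - qd = 96.
Government expenditure = surplus × support price = 96 × 172 = 16512.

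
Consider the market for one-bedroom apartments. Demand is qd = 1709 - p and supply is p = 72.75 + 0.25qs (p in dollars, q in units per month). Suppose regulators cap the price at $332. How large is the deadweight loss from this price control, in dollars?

46240

Rearranging supply gives qs = 4p - 291. Setting quantity demanded equal to quantity supplied, 1709 - p = 4p - 291, gives p* = 400 and q* = 1309.
Since 332 < 400, the ceiling is binding.
At p = 332: qd = 1709 - 332 = 1377 and qs = 4·332 - 291 = 1037.
Quantity traded falls to 1037. At q = 1037 the demand price is 1709 - 1037 = 672 and the supply price is (291 + 1037)/4 = 332.
Deadweight loss = ½ · (672 - 332) · (1309 - 1037) = ½ · 340 · 272 = 46240.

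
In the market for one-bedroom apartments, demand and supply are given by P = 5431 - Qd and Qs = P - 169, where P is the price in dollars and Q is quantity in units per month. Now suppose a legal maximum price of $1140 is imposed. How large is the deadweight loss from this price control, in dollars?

Rearranging demand gives Qd = 5431 - P. In a free market, 5431 - P = P - 169 gives the equilibrium P* = 2800, Q* = 2631.
The ceiling of 1140 is below the equilibrium price 2800, so it binds.
At P = 1140: Qd = 5431 - 1140 = 4291 and Qs = 1140 - 169 = 971.
Quantity traded falls to 971. At Q = 971 the demand price is 5431 - 971 = 4460 and the supply price is 169 + 971 = 1140.
Deadweight loss = ½ · (4460 - 1140) · (2631 - 971) = ½ · 3320 · 1660 = 2755600.

2755600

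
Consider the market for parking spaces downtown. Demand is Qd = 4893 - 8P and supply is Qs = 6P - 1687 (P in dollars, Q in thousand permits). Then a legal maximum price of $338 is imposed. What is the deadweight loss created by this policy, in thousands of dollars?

Without the control the market clears where 4893 - 8P = 6P - 1687, i.e. P* = 470 and Q* = 1133.
Because the ceiling (338) lies below the market-clearing price, it is binding.
At P = 338: Qd = 4893 - 8·338 = 2189 and Qs = 6·338 - 1687 = 341.
Quantity traded falls to 341. At Q = 341 the demand price is (4893 - 341)/8 = 569 and the supply price is (1687 + 341)/6 = 338.
Deadweight loss = ½ · (569 - 338) · (1133 - 341) = ½ · 231 · 792 = 91476.

91476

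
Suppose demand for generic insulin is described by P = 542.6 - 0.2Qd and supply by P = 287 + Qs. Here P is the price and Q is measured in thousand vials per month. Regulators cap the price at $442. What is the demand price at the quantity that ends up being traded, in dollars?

Rearranging demand gives Qd = 2713 - 5P; rearranging supply gives Qs = P - 287. In a free market, 2713 - 5P = P - 287 gives the equilibrium P* = 500, Q* = 213.
The ceiling of 442 is below the equilibrium price 500, so it binds.
At P = 442: Qd = 2713 - 5·442 = 503 and Qs = 442 - 287 = 155.
Only 155 units reach the market. On the demand curve, the marginal buyer's willingness to pay at Q = 155 is (2713 - 155)/5 = 511.6.

511.6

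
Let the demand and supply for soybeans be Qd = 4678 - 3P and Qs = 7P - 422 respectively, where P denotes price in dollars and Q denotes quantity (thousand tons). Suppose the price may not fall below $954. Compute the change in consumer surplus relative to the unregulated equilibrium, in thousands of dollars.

-1102008

Without the control the market clears where 4678 - 3P = 7P - 422, i.e. P* = 510 and Q* = 3148.
Since 954 > 510, the floor is binding.
At P = 954: Qd = 4678 - 3·954 = 1816 and Qs = 7·954 - 422 = 6256.
Consumer surplus without the control is ½ · (4678/3 - 510) · 3148 = 4954952/3.
With the floor, consumers buy 1816 units at 954, so CS = ½ · (4678/3 - 954) · 1816 = 1648928/3.
Change in consumer surplus = 1648928/3 - 4954952/3 = -1102008.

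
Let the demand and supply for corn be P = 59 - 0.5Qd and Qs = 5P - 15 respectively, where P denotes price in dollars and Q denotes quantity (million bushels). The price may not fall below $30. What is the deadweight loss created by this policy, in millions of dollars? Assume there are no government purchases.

Rearranging demand gives Qd = 118 - 2P. Without the control the market clears where 118 - 2P = 5P - 15, i.e. P* = 19 and Q* = 80.
Because the floor (30) lies above the market-clearing price, it is binding.
At P = 30: Qd = 118 - 2·30 = 58 and Qs = 5·30 - 15 = 135.
Quantity traded falls to 58. At Q = 58 the demand price is (118 - 58)/2 = 30 and the supply price is (15 + 58)/5 = 14.6.
Deadweight loss = ½ · (30 - 14.6) · (80 - 58) = ½ · 15.4 · 22 = 169.4.

169.4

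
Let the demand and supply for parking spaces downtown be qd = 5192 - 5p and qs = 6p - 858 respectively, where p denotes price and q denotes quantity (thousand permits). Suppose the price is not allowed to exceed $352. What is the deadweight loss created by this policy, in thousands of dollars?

Without the control the market clears where 5192 - 5p = 6p - 858, i.e. p* = 550 and q* = 2442.
Since 352 < 550, the ceiling is binding.
At p = 352: qd = 5192 - 5·352 = 3432 and qs = 6·352 - 858 = 1254.
Quantity traded falls to 1254. At q = 1254 the demand price is (5192 - 1254)/5 = 787.6 and the supply price is (858 + 1254)/6 = 352.
Deadweight loss = ½ · (787.6 - 352) · (2442 - 1254) = ½ · 435.6 · 1188 = 258746.4.

258746.4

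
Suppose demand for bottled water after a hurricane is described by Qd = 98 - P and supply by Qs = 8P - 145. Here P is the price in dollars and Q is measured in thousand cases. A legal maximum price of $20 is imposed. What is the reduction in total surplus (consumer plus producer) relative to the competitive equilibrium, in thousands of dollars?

Without the control the market clears where 98 - P = 8P - 145, i.e. P* = 27 and Q* = 71.
The ceiling of 20 is below the equilibrium price 27, so it binds.
At P = 20: Qd = 98 - 20 = 78 and Qs = 8·20 - 145 = 15.
Quantity traded falls to 15. At Q = 15 the demand price is 98 - 15 = 83 and the supply price is (145 + 15)/8 = 20.
Deadweight loss = ½ · (83 - 20) · (71 - 15) = ½ · 63 · 56 = 1764.

1764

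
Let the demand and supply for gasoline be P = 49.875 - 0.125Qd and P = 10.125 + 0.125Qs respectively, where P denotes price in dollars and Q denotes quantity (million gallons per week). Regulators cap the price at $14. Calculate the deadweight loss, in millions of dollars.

Rearranging demand gives Qd = 399 - 8P; rearranging supply gives Qs = 8P - 81. Equilibrium: 399 - 8P = 8P - 81, so 480 = 16P and P* = 30, Q* = 159.
The ceiling of 14 is below the equilibrium price 30, so it binds.
At P = 14: Qd = 399 - 8·14 = 287 and Qs = 8·14 - 81 = 31.
Quantity traded falls to 31. At Q = 31 the demand price is (399 - 31)/8 = 46 and the supply price is (81 + 31)/8 = 14.
Deadweight loss = ½ · (46 - 14) · (159 - 31) = ½ · 32 · 128 = 2048.

2048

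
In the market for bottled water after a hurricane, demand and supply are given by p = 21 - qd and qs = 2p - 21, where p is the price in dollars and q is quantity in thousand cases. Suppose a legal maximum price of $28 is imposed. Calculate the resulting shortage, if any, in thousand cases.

Rearranging demand gives qd = 21 - p. Without the control the market clears where 21 - p = 2p - 21, i.e. p* = 14 and q* = 7.
The ceiling of 28 is above the equilibrium price 14, so it is not binding; the market clears at p* = 14, q* = 7.
Since the control does not bind, there is no shortage.

0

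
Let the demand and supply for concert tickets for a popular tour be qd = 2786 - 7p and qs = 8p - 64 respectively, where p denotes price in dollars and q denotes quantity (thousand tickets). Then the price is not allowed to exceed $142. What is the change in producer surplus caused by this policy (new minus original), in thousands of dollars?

Without the control the market clears where 2786 - 7p = 8p - 64, i.e. p* = 190 and q* = 1456.
Since 142 < 190, the ceiling is binding.
At p = 142: qd = 2786 - 7·142 = 1792 and qs = 8·142 - 64 = 1072.
Producer surplus without the control is ½ · (190 - 8) · 1456 = 132496.
With the ceiling, producers sell 1072 units at 142, so PS = ½ · (142 - 8) · 1072 = 71824.
Change in producer surplus = 71824 - 132496 = -60672.

-60672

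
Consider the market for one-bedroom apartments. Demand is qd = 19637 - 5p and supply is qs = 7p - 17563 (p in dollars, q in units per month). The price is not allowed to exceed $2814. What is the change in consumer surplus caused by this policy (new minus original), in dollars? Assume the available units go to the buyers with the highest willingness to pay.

Equilibrium: 19637 - 5p = 7p - 17563, so 37200 = 12p and p* = 3100, q* = 4137.
Since 2814 < 3100, the ceiling is binding.
At p = 2814: qd = 19637 - 5·2814 = 5567 and qs = 7·2814 - 17563 = 2135.
Consumer surplus without the control is ½ · (3927.4 - 3100) · 4137 = 1711476.9.
With the ceiling, 2135 units are sold at 2814 (assume they go to the highest-value buyers). The demand price at q = 2135 is 3500.4, so CS = ½ · [(3927.4 - 2814) + (3500.4 - 2814)] · 2135 = 1921286.5.
Change in consumer surplus = 1921286.5 - 1711476.9 = 209809.6.

209809.6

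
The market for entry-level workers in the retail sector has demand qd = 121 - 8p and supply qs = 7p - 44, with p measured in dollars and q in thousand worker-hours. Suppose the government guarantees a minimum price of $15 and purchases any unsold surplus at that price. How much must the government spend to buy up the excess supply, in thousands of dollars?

Without the control the market clears where 121 - 8p = 7p - 44, i.e. p* = 11 and q* = 33.
The floor of 15 is above the equilibrium price 11, so it binds.
At p = 15: qd = 121 - 8·15 = 1 and qs = 7·15 - 44 = 61.
Surplus = qs - qd = 60.
Government expenditure = surplus × support price = 60 × 15 = 900.

900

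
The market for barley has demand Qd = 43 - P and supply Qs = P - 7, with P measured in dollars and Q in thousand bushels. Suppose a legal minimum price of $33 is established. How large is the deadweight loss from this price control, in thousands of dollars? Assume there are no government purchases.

In a free market, 43 - P = P - 7 gives the equilibrium P* = 25, Q* = 18.
The floor of 33 is above the equilibrium price 25, so it binds.
At P = 33: Qd = 43 - 33 = 10 and Qs = 33 - 7 = 26.
Quantity traded falls to 10. At Q = 10 the demand price is 43 - 10 = 33 and the supply price is 7 + 10 = 17.
Deadweight loss = ½ · (33 - 17) · (18 - 10) = ½ · 16 · 8 = 64.

64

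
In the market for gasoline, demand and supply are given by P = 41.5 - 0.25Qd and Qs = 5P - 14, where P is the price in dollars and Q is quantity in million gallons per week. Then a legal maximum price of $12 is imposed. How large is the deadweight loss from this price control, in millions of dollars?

360

Rearranging demand gives Qd = 166 - 4P. Equilibrium: 166 - 4P = 5P - 14, so 180 = 9P and P* = 20, Q* = 86.
Since 12 < 20, the ceiling is binding.
At P = 12: Qd = 166 - 4·12 = 118 and Qs = 5·12 - 14 = 46.
Quantity traded falls to 46. At Q = 46 the demand price is (166 - 46)/4 = 30 and the supply price is (14 + 46)/5 = 12.
Deadweight loss = ½ · (30 - 12) · (86 - 46) = ½ · 18 · 40 = 360.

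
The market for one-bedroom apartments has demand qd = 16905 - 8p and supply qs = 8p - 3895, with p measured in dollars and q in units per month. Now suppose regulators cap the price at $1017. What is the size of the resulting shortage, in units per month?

4528

Equilibrium: 16905 - 8p = 8p - 3895, so 20800 = 16p and p* = 1300, q* = 6505.
Because the ceiling (1017) lies below the market-clearing price, it is binding.
At p = 1017: qd = 16905 - 8·1017 = 8769 and qs = 8·1017 - 3895 = 4241.
Shortage = qd - qs = 8769 - 4241 = 4528.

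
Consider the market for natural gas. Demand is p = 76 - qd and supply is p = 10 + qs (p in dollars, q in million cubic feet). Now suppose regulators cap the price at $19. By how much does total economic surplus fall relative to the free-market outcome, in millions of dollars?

Rearranging demand gives qd = 76 - p; rearranging supply gives qs = p - 10. Setting quantity demanded equal to quantity supplied, 76 - p = p - 10, gives p* = 43 and q* = 33.
Since 19 < 43, the ceiling is binding.
At p = 19: qd = 76 - 19 = 57 and qs = 19 - 10 = 9.
Quantity traded falls to 9. At q = 9 the demand price is 76 - 9 = 67 and the supply price is 10 + 9 = 19.
Deadweight loss = ½ · (67 - 19) · (33 - 9) = ½ · 48 · 24 = 576.

576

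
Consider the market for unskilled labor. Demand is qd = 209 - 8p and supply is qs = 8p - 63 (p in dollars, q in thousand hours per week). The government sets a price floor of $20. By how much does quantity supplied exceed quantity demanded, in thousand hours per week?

48

Without the control the market clears where 209 - 8p = 8p - 63, i.e. p* = 17 and q* = 73.
The floor of 20 is above the equilibrium price 17, so it binds.
At p = 20: qd = 209 - 8·20 = 49 and qs = 8·20 - 63 = 97.
Surplus = qs - qd = 97 - 49 = 48.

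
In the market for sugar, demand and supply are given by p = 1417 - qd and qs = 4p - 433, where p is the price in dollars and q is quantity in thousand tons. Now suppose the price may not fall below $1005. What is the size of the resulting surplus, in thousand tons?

Rearranging demand gives qd = 1417 - p. Setting quantity demanded equal to quantity supplied, 1417 - p = 4p - 433, gives p* = 370 and q* = 1047.
The floor of 1005 is above the equilibrium price 370, so it binds.
At p = 1005: qd = 1417 - 1005 = 412 and qs = 4·1005 - 433 = 3587.
Surplus = qs - qd = 3587 - 412 = 3175.

3175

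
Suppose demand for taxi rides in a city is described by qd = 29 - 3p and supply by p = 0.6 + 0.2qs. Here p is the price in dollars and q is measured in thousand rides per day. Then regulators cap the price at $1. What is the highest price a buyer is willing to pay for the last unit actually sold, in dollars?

9

Rearranging supply gives qs = 5p - 3. Equilibrium: 29 - 3p = 5p - 3, so 32 = 8p and p* = 4, q* = 17.
The ceiling of 1 is below the equilibrium price 4, so it binds.
At p = 1: qd = 29 - 3·1 = 26 and qs = 5·1 - 3 = 2.
Only 2 units reach the market. On the demand curve, the marginal buyer's willingness to pay at q = 2 is (29 - 2)/3 = 9.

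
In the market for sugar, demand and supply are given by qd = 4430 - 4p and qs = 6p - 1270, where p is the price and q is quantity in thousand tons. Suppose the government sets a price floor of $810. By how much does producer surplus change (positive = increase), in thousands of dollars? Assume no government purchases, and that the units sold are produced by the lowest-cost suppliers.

Setting quantity demanded equal to quantity supplied, 4430 - 4p = 6p - 1270, gives p* = 570 and q* = 2150.
Because the floor (810) lies above the market-clearing price, it is binding.
At p = 810: qd = 4430 - 4·810 = 1190 and qs = 6·810 - 1270 = 3590.
Producer surplus without the control is ½ · (570 - 635/3) · 2150 = 1155625/3.
With the floor, 1190 units are sold at 810. The supply price at q = 1190 is 410, so PS = ½ · [(810 - 635/3) + (810 - 410)] · 1190 = 1782025/3.
Change in producer surplus = 1782025/3 - 1155625/3 = 208800.

208800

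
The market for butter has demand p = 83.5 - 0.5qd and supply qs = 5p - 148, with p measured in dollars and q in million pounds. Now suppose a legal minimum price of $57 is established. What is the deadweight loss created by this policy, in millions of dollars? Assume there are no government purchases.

Rearranging demand gives qd = 167 - 2p. In a free market, 167 - 2p = 5p - 148 gives the equilibrium p* = 45, q* = 77.
The floor of 57 is above the equilibrium price 45, so it binds.
At p = 57: qd = 167 - 2·57 = 53 and qs = 5·57 - 148 = 137.
Quantity traded falls to 53. At q = 53 the demand price is (167 - 53)/2 = 57 and the supply price is (148 + 53)/5 = 40.2.
Deadweight loss = ½ · (57 - 40.2) · (77 - 53) = ½ · 16.8 · 24 = 201.6.

201.6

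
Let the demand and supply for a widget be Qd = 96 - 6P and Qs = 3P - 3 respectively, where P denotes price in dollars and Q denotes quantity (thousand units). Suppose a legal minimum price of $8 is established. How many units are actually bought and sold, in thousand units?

In a free market, 96 - 6P = 3P - 3 gives the equilibrium P* = 11, Q* = 30.
The floor of 8 is below the equilibrium price 11, so it is not binding; the market clears at P* = 11, Q* = 30.

30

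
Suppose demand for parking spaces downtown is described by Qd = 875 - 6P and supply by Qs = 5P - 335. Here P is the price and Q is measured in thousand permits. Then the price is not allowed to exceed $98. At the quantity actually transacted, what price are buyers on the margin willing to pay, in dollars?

In a free market, 875 - 6P = 5P - 335 gives the equilibrium P* = 110, Q* = 215.
The ceiling of 98 is below the equilibrium price 110, so it binds.
At P = 98: Qd = 875 - 6·98 = 287 and Qs = 5·98 - 335 = 155.
Only 155 units reach the market. On the demand curve, the marginal buyer's willingness to pay at Q = 155 is (875 - 155)/6 = 120.

120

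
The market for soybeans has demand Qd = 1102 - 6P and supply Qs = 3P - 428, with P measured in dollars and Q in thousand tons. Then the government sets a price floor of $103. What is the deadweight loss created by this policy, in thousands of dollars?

In a free market, 1102 - 6P = 3P - 428 gives the equilibrium P* = 170, Q* = 82.
Since 103 is below P* = 170, the floor does not bind and the free-market outcome prevails.
Since the control does not bind, no trades are prevented and deadweight loss is zero.

0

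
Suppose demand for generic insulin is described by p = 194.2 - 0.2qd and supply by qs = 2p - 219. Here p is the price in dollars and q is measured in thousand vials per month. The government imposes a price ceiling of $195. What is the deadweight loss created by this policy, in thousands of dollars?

0

Rearranging demand gives qd = 971 - 5p. Equilibrium: 971 - 5p = 2p - 219, so 1190 = 7p and p* = 170, q* = 121.
Since 195 is above p* = 170, the ceiling does not bind and the free-market outcome prevails.
Since the control does not bind, no trades are prevented and deadweight loss is zero.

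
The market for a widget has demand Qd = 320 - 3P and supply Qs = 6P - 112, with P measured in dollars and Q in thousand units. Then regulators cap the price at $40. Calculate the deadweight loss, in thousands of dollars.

Without the control the market clears where 320 - 3P = 6P - 112, i.e. P* = 48 and Q* = 176.
Since 40 < 48, the ceiling is binding.
At P = 40: Qd = 320 - 3·40 = 200 and Qs = 6·40 - 112 = 128.
Quantity traded falls to 128. At Q = 128 the demand price is (320 - 128)/3 = 64 and the supply price is (112 + 128)/6 = 40.
Deadweight loss = ½ · (64 - 40) · (176 - 128) = ½ · 24 · 48 = 576.

576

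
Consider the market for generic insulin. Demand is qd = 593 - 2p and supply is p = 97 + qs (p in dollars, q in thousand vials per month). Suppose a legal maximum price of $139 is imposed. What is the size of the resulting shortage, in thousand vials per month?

Rearranging supply gives qs = p - 97. Equilibrium: 593 - 2p = p - 97, so 690 = 3p and p* = 230, q* = 133.
Because the ceiling (139) lies below the market-clearing price, it is binding.
At p = 139: qd = 593 - 2·139 = 315 and qs = 139 - 97 = 42.
Shortage = qd - qs = 315 - 42 = 273.

273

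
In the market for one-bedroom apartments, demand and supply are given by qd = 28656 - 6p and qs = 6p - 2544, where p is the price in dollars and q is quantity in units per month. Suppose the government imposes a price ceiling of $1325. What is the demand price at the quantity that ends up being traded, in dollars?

Setting quantity demanded equal to quantity supplied, 28656 - 6p = 6p - 2544, gives p* = 2600 and q* = 13056.
Because the ceiling (1325) lies below the market-clearing price, it is binding.
At p = 1325: qd = 28656 - 6·1325 = 20706 and qs = 6·1325 - 2544 = 5406.
Only 5406 units reach the market. On the demand curve, the marginal buyer's willingness to pay at q = 5406 is (28656 - 5406)/6 = 3875.

3875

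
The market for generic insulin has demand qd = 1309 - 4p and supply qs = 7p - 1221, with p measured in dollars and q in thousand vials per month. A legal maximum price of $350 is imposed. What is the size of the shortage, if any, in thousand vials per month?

Equilibrium: 1309 - 4p = 7p - 1221, so 2530 = 11p and p* = 230, q* = 389.
Since 350 is above p* = 230, the ceiling does not bind and the free-market outcome prevails.
Since the control does not bind, there is no shortage.

0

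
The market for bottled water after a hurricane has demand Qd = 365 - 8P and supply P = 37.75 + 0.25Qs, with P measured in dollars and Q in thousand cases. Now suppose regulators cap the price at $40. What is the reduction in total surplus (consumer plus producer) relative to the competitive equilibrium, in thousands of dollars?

Rearranging supply gives Qs = 4P - 151. Equilibrium: 365 - 8P = 4P - 151, so 516 = 12P and P* = 43, Q* = 21.
Since 40 < 43, the ceiling is binding.
At P = 40: Qd = 365 - 8·40 = 45 and Qs = 4·40 - 151 = 9.
Quantity traded falls to 9. At Q = 9 the demand price is (365 - 9)/8 = 44.5 and the supply price is (151 + 9)/4 = 40.
Deadweight loss = ½ · (44.5 - 40) · (21 - 9) = ½ · 4.5 · 12 = 27.

27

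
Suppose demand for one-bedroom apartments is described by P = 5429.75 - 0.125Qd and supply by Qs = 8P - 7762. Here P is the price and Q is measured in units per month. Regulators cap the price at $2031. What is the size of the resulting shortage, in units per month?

18704

Rearranging demand gives Qd = 43438 - 8P. In a free market, 43438 - 8P = 8P - 7762 gives the equilibrium P* = 3200, Q* = 17838.
Since 2031 < 3200, the ceiling is binding.
At P = 2031: Qd = 43438 - 8·2031 = 27190 and Qs = 8·2031 - 7762 = 8486.
Shortage = Qd - Qs = 27190 - 8486 = 18704.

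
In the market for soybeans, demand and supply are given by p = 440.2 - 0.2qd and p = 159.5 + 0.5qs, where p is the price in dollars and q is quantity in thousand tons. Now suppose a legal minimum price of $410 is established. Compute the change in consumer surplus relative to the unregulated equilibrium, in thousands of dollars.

Rearranging demand gives qd = 2201 - 5p; rearranging supply gives qs = 2p - 319. Without the control the market clears where 2201 - 5p = 2p - 319, i.e. p* = 360 and q* = 401.
Because the floor (410) lies above the market-clearing price, it is binding.
At p = 410: qd = 2201 - 5·410 = 151 and qs = 2·410 - 319 = 501.
Consumer surplus without the control is ½ · (440.2 - 360) · 401 = 16080.1.
With the floor, consumers buy 151 units at 410, so CS = ½ · (440.2 - 410) · 151 = 2280.1.
Change in consumer surplus = 2280.1 - 16080.1 = -13800.

-13800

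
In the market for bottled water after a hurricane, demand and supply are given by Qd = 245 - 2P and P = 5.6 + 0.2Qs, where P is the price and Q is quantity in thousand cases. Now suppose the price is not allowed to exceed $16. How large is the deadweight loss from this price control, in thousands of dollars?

4628.75

Rearranging supply gives Qs = 5P - 28. In a free market, 245 - 2P = 5P - 28 gives the equilibrium P* = 39, Q* = 167.
Because the ceiling (16) lies below the market-clearing price, it is binding.
At P = 16: Qd = 245 - 2·16 = 213 and Qs = 5·16 - 28 = 52.
Quantity traded falls to 52. At Q = 52 the demand price is (245 - 52)/2 = 96.5 and the supply price is (28 + 52)/5 = 16.
Deadweight loss = ½ · (96.5 - 16) · (167 - 52) = ½ · 80.5 · 115 = 4628.75.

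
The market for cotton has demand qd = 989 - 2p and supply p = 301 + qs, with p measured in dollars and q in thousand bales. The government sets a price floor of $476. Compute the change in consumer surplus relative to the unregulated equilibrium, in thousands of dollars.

Rearranging supply gives qs = p - 301. Equilibrium: 989 - 2p = p - 301, so 1290 = 3p and p* = 430, q* = 129.
The floor of 476 is above the equilibrium price 430, so it binds.
At p = 476: qd = 989 - 2·476 = 37 and qs = 476 - 301 = 175.
Consumer surplus without the control is ½ · (494.5 - 430) · 129 = 4160.25.
With the floor, consumers buy 37 units at 476, so CS = ½ · (494.5 - 476) · 37 = 342.25.
Change in consumer surplus = 342.25 - 4160.25 = -3818.

-3818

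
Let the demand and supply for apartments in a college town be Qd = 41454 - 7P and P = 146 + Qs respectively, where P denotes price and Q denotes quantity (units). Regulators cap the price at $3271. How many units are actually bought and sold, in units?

Rearranging supply gives Qs = P - 146. Equilibrium: 41454 - 7P = P - 146, so 41600 = 8P and P* = 5200, Q* = 5054.
The ceiling of 3271 is below the equilibrium price 5200, so it binds.
At P = 3271: Qd = 41454 - 7·3271 = 18557 and Qs = 3271 - 146 = 3125.
The quantity actually transacted is the short side, supply: 3125.

3125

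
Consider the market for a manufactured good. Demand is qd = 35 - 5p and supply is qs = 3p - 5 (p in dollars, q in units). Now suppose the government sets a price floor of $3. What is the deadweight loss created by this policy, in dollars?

Without the control the market clears where 35 - 5p = 3p - 5, i.e. p* = 5 and q* = 10.
Since 3 is below p* = 5, the floor does not bind and the free-market outcome prevails.
Since the control does not bind, no trades are prevented and deadweight loss is zero.

0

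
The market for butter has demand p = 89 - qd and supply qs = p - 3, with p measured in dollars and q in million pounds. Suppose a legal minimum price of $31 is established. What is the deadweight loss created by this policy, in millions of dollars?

Rearranging demand gives qd = 89 - p. Without the control the market clears where 89 - p = p - 3, i.e. p* = 46 and q* = 43.
The floor of 31 is below the equilibrium price 46, so it is not binding; the market clears at p* = 46, q* = 43.
Since the control does not bind, no trades are prevented and deadweight loss is zero.

0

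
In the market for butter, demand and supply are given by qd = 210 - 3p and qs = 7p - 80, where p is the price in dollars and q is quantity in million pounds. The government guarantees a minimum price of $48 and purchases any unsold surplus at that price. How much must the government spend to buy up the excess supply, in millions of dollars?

In a free market, 210 - 3p = 7p - 80 gives the equilibrium p* = 29, q* = 123.
The floor of 48 is above the equilibrium price 29, so it binds.
At p = 48: qd = 210 - 3·48 = 66 and qs = 7·48 - 80 = 256.
Surplus = qs - qd = 190.
Government expenditure = surplus × support price = 190 × 48 = 9120.

9120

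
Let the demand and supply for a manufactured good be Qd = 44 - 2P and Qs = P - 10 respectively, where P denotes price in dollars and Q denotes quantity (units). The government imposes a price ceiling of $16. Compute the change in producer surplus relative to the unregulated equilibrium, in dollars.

In a free market, 44 - 2P = P - 10 gives the equilibrium P* = 18, Q* = 8.
Because the ceiling (16) lies below the market-clearing price, it is binding.
At P = 16: Qd = 44 - 2·16 = 12 and Qs = 16 - 10 = 6.
Producer surplus without the control is ½ · (18 - 10) · 8 = 32.
With the ceiling, producers sell 6 units at 16, so PS = ½ · (16 - 10) · 6 = 18.
Change in producer surplus = 18 - 32 = -14.

-14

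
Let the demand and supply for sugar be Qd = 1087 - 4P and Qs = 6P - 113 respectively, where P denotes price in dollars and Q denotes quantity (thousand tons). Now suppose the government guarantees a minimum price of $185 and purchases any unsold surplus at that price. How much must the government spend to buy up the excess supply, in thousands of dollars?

Without the control the market clears where 1087 - 4P = 6P - 113, i.e. P* = 120 and Q* = 607.
Because the floor (185) lies above the market-clearing price, it is binding.
At P = 185: Qd = 1087 - 4·185 = 347 and Qs = 6·185 - 113 = 997.
Surplus = Qs - Qd = 650.
Government expenditure = surplus × support price = 650 × 185 = 120250.

120250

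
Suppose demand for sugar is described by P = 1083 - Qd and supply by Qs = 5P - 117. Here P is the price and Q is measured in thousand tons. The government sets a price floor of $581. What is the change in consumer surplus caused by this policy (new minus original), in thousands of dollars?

-263842.5

Rearranging demand gives Qd = 1083 - P. Without the control the market clears where 1083 - P = 5P - 117, i.e. P* = 200 and Q* = 883.
Because the floor (581) lies above the market-clearing price, it is binding.
At P = 581: Qd = 1083 - 581 = 502 and Qs = 5·581 - 117 = 2788.
Consumer surplus without the control is ½ · (1083 - 200) · 883 = 389844.5.
With the floor, consumers buy 502 units at 581, so CS = ½ · (1083 - 581) · 502 = 126002.
Change in consumer surplus = 126002 - 389844.5 = -263842.5.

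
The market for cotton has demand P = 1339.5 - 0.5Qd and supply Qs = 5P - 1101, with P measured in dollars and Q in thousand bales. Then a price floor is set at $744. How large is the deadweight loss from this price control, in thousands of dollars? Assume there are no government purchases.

58262.4

Rearranging demand gives Qd = 2679 - 2P. Equilibrium: 2679 - 2P = 5P - 1101, so 3780 = 7P and P* = 540, Q* = 1599.
Because the floor (744) lies above the market-clearing price, it is binding.
At P = 744: Qd = 2679 - 2·744 = 1191 and Qs = 5·744 - 1101 = 2619.
Quantity traded falls to 1191. At Q = 1191 the demand price is (2679 - 1191)/2 = 744 and the supply price is (1101 + 1191)/5 = 458.4.
Deadweight loss = ½ · (744 - 458.4) · (1599 - 1191) = ½ · 285.6 · 408 = 58262.4.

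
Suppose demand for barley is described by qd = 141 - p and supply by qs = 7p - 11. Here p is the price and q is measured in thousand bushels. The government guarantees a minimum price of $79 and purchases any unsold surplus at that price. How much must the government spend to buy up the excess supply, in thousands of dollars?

Without the control the market clears where 141 - p = 7p - 11, i.e. p* = 19 and q* = 122.
Because the floor (79) lies above the market-clearing price, it is binding.
At p = 79: qd = 141 - 79 = 62 and qs = 7·79 - 11 = 542.
Surplus = qs - qd = 480.
Government expenditure = surplus × support price = 480 × 79 = 37920.

37920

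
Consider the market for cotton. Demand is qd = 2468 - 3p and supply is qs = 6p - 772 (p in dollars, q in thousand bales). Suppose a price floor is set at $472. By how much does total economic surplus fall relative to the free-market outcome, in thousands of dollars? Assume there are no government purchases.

28224

In a free market, 2468 - 3p = 6p - 772 gives the equilibrium p* = 360, q* = 1388.
The floor of 472 is above the equilibrium price 360, so it binds.
At p = 472: qd = 2468 - 3·472 = 1052 and qs = 6·472 - 772 = 2060.
Quantity traded falls to 1052. At q = 1052 the demand price is (2468 - 1052)/3 = 472 and the supply price is (772 + 1052)/6 = 304.
Deadweight loss = ½ · (472 - 304) · (1388 - 1052) = ½ · 168 · 336 = 28224.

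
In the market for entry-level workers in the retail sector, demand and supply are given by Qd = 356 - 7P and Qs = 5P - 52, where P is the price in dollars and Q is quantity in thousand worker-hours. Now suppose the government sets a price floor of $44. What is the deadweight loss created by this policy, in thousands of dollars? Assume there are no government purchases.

Without the control the market clears where 356 - 7P = 5P - 52, i.e. P* = 34 and Q* = 118.
Because the floor (44) lies above the market-clearing price, it is binding.
At P = 44: Qd = 356 - 7·44 = 48 and Qs = 5·44 - 52 = 168.
Quantity traded falls to 48. At Q = 48 the demand price is (356 - 48)/7 = 44 and the supply price is (52 + 48)/5 = 20.
Deadweight loss = ½ · (44 - 20) · (118 - 48) = ½ · 24 · 70 = 840.

840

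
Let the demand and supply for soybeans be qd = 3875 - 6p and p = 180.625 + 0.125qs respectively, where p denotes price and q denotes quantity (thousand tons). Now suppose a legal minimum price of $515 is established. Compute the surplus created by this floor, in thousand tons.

1890

Rearranging supply gives qs = 8p - 1445. In a free market, 3875 - 6p = 8p - 1445 gives the equilibrium p* = 380, q* = 1595.
Since 515 > 380, the floor is binding.
At p = 515: qd = 3875 - 6·515 = 785 and qs = 8·515 - 1445 = 2675.
Surplus = qs - qd = 2675 - 785 = 1890.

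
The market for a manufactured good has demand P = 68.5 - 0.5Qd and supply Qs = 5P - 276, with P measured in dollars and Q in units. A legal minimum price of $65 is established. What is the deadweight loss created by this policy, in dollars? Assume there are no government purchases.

Rearranging demand gives Qd = 137 - 2P. Without the control the market clears where 137 - 2P = 5P - 276, i.e. P* = 59 and Q* = 19.
Since 65 > 59, the floor is binding.
At P = 65: Qd = 137 - 2·65 = 7 and Qs = 5·65 - 276 = 49.
Quantity traded falls to 7. At Q = 7 the demand price is (137 - 7)/2 = 65 and the supply price is (276 + 7)/5 = 56.6.
Deadweight loss = ½ · (65 - 56.6) · (19 - 7) = ½ · 8.4 · 12 = 50.4.

50.4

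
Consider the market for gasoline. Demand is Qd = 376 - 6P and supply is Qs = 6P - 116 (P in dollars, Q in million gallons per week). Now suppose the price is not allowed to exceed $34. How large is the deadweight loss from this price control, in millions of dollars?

Setting quantity demanded equal to quantity supplied, 376 - 6P = 6P - 116, gives P* = 41 and Q* = 130.
The ceiling of 34 is below the equilibrium price 41, so it binds.
At P = 34: Qd = 376 - 6·34 = 172 and Qs = 6·34 - 116 = 88.
Quantity traded falls to 88. At Q = 88 the demand price is (376 - 88)/6 = 48 and the supply price is (116 + 88)/6 = 34.
Deadweight loss = ½ · (48 - 34) · (130 - 88) = ½ · 14 · 42 = 294.

294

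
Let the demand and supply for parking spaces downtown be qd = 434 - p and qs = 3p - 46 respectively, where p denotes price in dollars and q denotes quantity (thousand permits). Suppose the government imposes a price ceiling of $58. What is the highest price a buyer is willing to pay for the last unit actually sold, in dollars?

Setting quantity demanded equal to quantity supplied, 434 - p = 3p - 46, gives p* = 120 and q* = 314.
Since 58 < 120, the ceiling is binding.
At p = 58: qd = 434 - 58 = 376 and qs = 3·58 - 46 = 128.
Only 128 units reach the market. On the demand curve, the marginal buyer's willingness to pay at q = 128 is (434 - 128) = 306.

306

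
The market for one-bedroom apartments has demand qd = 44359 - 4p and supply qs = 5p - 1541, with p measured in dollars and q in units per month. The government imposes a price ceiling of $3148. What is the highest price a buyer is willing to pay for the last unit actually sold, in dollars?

Without the control the market clears where 44359 - 4p = 5p - 1541, i.e. p* = 5100 and q* = 23959.
The ceiling of 3148 is below the equilibrium price 5100, so it binds.
At p = 3148: qd = 44359 - 4·3148 = 31767 and qs = 5·3148 - 1541 = 14199.
Only 14199 units reach the market. On the demand curve, the marginal buyer's willingness to pay at q = 14199 is (44359 - 14199)/4 = 7540.

7540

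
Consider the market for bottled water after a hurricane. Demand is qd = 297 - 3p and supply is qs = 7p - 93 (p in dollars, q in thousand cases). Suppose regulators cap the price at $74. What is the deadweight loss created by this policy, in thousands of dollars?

Equilibrium: 297 - 3p = 7p - 93, so 390 = 10p and p* = 39, q* = 180.
Since 74 is above p* = 39, the ceiling does not bind and the free-market outcome prevails.
Since the control does not bind, no trades are prevented and deadweight loss is zero.

0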